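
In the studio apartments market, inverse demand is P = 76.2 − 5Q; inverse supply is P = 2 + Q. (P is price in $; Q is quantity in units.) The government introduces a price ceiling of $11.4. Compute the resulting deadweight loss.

Competitive equilibrium: 76.2 − 5Q = 2 + Q → Q* = 12.3667, P* = 14.3667.
At the ceiling P = 11.4, quantity supplied = (11.4 − 2)/1 = 9.4.
Willingness to pay at Q' = 9.4: 76.2 − 5·9.4 = 29.2.
ΔQ = 12.3667 − 9.4 = 2.9667; wedge = 29.2 − 11.4 = 17.8.
DWL = ½ × 2.9667 × 17.8 = $26.40.

$26.40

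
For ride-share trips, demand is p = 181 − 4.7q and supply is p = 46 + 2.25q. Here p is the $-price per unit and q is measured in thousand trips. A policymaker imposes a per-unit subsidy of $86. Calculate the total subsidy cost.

$2734.68 thousand

Competitive equilibrium: 181 − 4.7q = 46 + 2.25q → q* = 19.4245, p* = 89.705.
The subsidy lowers effective supply by 86: p = 2.25q − 40.
New quantity: 181 − 4.7q = 2.25q − 40 → q' = 31.7986.
Total subsidy cost = 86 × 31.7986 = $2734.68 thousand.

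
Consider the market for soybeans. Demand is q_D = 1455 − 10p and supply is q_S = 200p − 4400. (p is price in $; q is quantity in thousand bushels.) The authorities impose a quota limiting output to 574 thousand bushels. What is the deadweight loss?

In inverse form: demand p = 145.5 − 0.1q, supply p = 22 + 0.005q.
Competitive equilibrium: 145.5 − 0.1q = 22 + 0.005q → q* = 1176.1905, p* = 27.881.
At q = 574: demand price = 145.5 − 0.1·574 = 88.1; supply price = 22 + 0.005·574 = 24.87.
Δq = 1176.1905 − 574 = 602.1905; wedge = 88.1 − 24.87 = 63.23.
The triangle = ½ × 602.1905 × 63.23 = $19038.25 thousand.

$19038.25 thousand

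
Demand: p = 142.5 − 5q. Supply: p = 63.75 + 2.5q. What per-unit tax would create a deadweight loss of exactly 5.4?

9

Competitive equilibrium: 142.5 − 5q = 63.75 + 2.5q → q* = 10.5, p* = 90.
A tax t gives Δq = t/7.5 and wedge t, so DWL = t²/15.
t²/15 = 5.4 → t² = 81 → t = 9.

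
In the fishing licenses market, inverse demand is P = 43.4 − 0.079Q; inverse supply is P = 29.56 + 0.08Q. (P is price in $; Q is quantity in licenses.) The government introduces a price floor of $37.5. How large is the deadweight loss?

$12.15

Competitive equilibrium: 43.4 − 0.079Q = 29.56 + 0.08Q → Q* = 87.044, P* = 36.5235.
At the floor P = 37.5, quantity demanded = (43.4 − 37.5)/0.079 = 74.6835.
Sellers' marginal cost at Q' = 74.6835: 29.56 + 0.08·74.6835 = 35.5347.
ΔQ = 87.044 − 74.6835 = 12.3605; wedge = 37.5 − 35.5347 = 1.9653.
Deadweight loss = ½ × 12.3605 × 1.9653 = $12.15.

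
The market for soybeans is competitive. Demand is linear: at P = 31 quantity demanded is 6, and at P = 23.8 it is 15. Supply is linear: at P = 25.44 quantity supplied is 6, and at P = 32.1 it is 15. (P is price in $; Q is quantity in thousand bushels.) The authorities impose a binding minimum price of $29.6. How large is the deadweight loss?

Demand slope = (23.8 − 31)/(15 − 6) = −0.8, so P = 35.8 − 0.8Q.
Supply slope = (32.1 − 25.44)/(15 − 6) = 0.74, so P = 21 + 0.74Q.
Competitive equilibrium: 35.8 − 0.8Q = 21 + 0.74Q → Q* = 9.6104, P* = 28.1117.
At the floor P = 29.6, quantity demanded = (35.8 − 29.6)/0.8 = 7.75.
Sellers' marginal cost at Q' = 7.75: 21 + 0.74·7.75 = 26.735.
ΔQ = 9.6104 − 7.75 = 1.8604; wedge = 29.6 − 26.735 = 2.865.
The triangle = ½ × 1.8604 × 2.865 = $2.67 thousand.

$2.67 thousand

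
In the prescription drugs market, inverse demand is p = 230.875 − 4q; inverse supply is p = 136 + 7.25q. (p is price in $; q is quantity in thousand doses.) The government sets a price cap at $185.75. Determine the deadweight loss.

$13.89 thousand

Competitive equilibrium: 230.875 − 4q = 136 + 7.25q → q* = 8.4333, p* = 197.1417.
At the ceiling p = 185.75, quantity supplied = (185.75 − 136)/7.25 = 6.8621.
Willingness to pay at q' = 6.8621: 230.875 − 4·6.8621 = 203.4266.
Δq = 8.4333 − 6.8621 = 1.5712; wedge = 203.4266 − 185.75 = 17.6766.
The triangle = ½ × 1.5712 × 17.6766 = $13.89 thousand.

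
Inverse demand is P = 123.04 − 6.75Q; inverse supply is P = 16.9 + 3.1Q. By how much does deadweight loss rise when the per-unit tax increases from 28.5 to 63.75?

165.07

Competitive equilibrium: 123.04 − 6.75Q = 16.9 + 3.1Q → Q* = 10.7756, P* = 50.3045.
For a per-unit tax t: ΔQ = t/9.85, so DWL = ½·t·(t/9.85) = t²/19.7.
At t = 28.5: DWL = 41.231. At t = 63.75: DWL = 206.298.
Increase = 206.298 − 41.231 = 165.07.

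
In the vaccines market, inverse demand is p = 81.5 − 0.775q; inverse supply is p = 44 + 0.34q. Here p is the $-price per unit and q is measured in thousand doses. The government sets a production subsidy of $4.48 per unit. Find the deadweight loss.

$9 thousand

Competitive equilibrium: 81.5 − 0.775q = 44 + 0.34q → q* = 33.6323, p* = 55.435.
The subsidy lowers effective supply by 4.48: p = 39.52 + 0.34q.
New quantity: 81.5 − 0.775q = 39.52 + 0.34q → q' = 37.6502.
Overproduction Δq = 37.6502 − 33.6323 = 4.0179; wedge = subsidy = 4.48.
Deadweight loss = ½ × 4.0179 × 4.48 = $9 thousand.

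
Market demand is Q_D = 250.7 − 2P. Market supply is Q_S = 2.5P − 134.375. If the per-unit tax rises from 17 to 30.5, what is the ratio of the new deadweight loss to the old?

In inverse form: demand P = 125.35 − 0.5Q, supply P = 53.75 + 0.4Q.
Competitive equilibrium: 125.35 − 0.5Q = 53.75 + 0.4Q → Q* = 79.5556, P* = 85.5722.
For a per-unit tax t: ΔQ = t/0.9, so DWL = ½·t·(t/0.9) = t²/1.8.
At t = 17: DWL = 160.556. At t = 30.5: DWL = 516.806.
Ratio = (30.5/17)² = 3.219.

3.219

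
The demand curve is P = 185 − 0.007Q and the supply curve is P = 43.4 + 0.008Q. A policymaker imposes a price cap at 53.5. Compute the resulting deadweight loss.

Competitive equilibrium: 185 − 0.007Q = 43.4 + 0.008Q → Q* = 9440, P* = 118.92.
At the ceiling P = 53.5, quantity supplied = (53.5 − 43.4)/0.008 = 1262.5.
Willingness to pay at Q' = 1262.5: 185 − 0.007·1262.5 = 176.1625.
ΔQ = 9440 − 1262.5 = 8177.5; wedge = 176.1625 − 53.5 = 122.6625.
DWL = ½ × 8177.5 × 122.6625 = 501536.30.

501536.30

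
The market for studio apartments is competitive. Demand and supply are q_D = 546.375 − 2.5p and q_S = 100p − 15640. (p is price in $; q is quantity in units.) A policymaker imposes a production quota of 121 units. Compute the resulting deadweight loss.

In inverse form: demand p = 218.55 − 0.4q, supply p = 156.4 + 0.01q.
Competitive equilibrium: 218.55 − 0.4q = 156.4 + 0.01q → q* = 151.5854, p* = 157.9159.
At q = 121: demand price = 218.55 − 0.4·121 = 170.15; supply price = 156.4 + 0.01·121 = 157.61.
Δq = 151.5854 − 121 = 30.5854; wedge = 170.15 − 157.61 = 12.54.
Welfare loss = ½ × 30.5854 × 12.54 = $191.77.

$191.77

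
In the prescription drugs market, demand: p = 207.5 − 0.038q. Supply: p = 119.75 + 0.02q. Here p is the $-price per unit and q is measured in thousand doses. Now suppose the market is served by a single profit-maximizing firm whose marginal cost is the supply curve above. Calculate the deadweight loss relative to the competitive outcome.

Competitive equilibrium: 207.5 − 0.038q = 119.75 + 0.02q → q* = 1512.93103, p* = 150.00862.
Marginal revenue: MR = 207.5 − 0.076q. Set MR = MC: 207.5 − 0.076q = 119.75 + 0.02q → q_m = 914.0625.
Price p_m = 207.5 − 0.038·914.0625 = 172.76563; MC(q_m) = 119.75 + 0.02·914.0625 = 138.03125.
Competitive q* = 1512.93103, so Δq = 598.86853; wedge = 172.76563 − 138.03125 = 34.73438.
Deadweight loss = ½ × 598.86853 × 34.73438 = $10400.66 thousand.

$10400.66 thousand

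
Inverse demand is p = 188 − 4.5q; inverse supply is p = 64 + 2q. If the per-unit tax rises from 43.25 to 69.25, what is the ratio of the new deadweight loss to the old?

Competitive equilibrium: 188 − 4.5q = 64 + 2q → q* = 19.0769, p* = 102.1538.
For a per-unit tax t: Δq = t/6.5, so DWL = ½·t·(t/6.5) = t²/13.
At t = 43.25: DWL = 143.889. At t = 69.25: DWL = 368.889.
Ratio = (69.25/43.25)² = 2.564.

2.564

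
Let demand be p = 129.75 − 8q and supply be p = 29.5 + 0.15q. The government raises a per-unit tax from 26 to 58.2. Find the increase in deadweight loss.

166.33

Competitive equilibrium: 129.75 − 8q = 29.5 + 0.15q → q* = 12.3006, p* = 31.3451.
For a per-unit tax t: Δq = t/8.15, so DWL = ½·t·(t/8.15) = t²/16.3.
At t = 26: DWL = 41.472. At t = 58.2: DWL = 207.806.
Increase = 207.806 − 41.472 = 166.33.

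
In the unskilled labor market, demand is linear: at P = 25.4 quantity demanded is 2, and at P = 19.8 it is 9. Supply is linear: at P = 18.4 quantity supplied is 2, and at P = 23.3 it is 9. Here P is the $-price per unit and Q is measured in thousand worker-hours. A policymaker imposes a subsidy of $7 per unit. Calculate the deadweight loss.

Demand slope = (19.8 − 25.4)/(9 − 2) = −0.8, so P = 27 − 0.8Q.
Supply slope = (23.3 − 18.4)/(9 − 2) = 0.7, so P = 17 + 0.7Q.
Competitive equilibrium: 27 − 0.8Q = 17 + 0.7Q → Q* = 6.6667, P* = 21.6667.
The subsidy lowers effective supply by 7: P = 10 + 0.7Q.
New quantity: 27 − 0.8Q = 10 + 0.7Q → Q' = 11.3333.
Overproduction ΔQ = 11.3333 − 6.6667 = 4.6666; wedge = subsidy = 7.
Deadweight loss = ½ × 4.6666 × 7 = $16.33 thousand.

$16.33 thousand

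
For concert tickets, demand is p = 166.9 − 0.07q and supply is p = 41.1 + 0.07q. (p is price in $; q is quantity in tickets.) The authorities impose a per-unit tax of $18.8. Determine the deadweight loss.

$1262.29

Competitive equilibrium: 166.9 − 0.07q = 41.1 + 0.07q → q* = 898.5714, p* = 104.
With the tax, the buyer price exceeds the seller price by 18.8: (166.9 − 0.07q) − (41.1 + 0.07q) = 18.8 → q' = 764.2857.
Δq = 898.5714 − 764.2857 = 134.2857; the wedge equals the tax, 18.8.
Deadweight loss = ½ × 134.2857 × 18.8 = $1262.29.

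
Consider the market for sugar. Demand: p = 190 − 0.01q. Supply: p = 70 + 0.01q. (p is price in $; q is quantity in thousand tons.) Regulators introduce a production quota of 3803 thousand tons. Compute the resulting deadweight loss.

Competitive equilibrium: 190 − 0.01q = 70 + 0.01q → q* = 6000, p* = 130.
At q = 3803: demand price = 190 − 0.01·3803 = 151.97; supply price = 70 + 0.01·3803 = 108.03.
Δq = 6000 − 3803 = 2197; wedge = 151.97 − 108.03 = 43.94.
Deadweight loss = ½ × 2197 × 43.94 = $48268.09 thousand.

$48268.09 thousand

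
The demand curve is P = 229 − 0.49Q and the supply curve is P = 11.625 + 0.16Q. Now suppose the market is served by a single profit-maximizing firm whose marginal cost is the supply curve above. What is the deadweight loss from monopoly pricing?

Competitive equilibrium: 229 − 0.49Q = 11.625 + 0.16Q → Q* = 334.4231, P* = 65.1327.
Marginal revenue: MR = 229 − 0.98Q. Set MR = MC: 229 − 0.98Q = 11.625 + 0.16Q → Q_m = 190.6798.
Price P_m = 229 − 0.49·190.6798 = 135.5669; MC(Q_m) = 11.625 + 0.16·190.6798 = 42.1338.
Competitive Q* = 334.4231, so ΔQ = 143.7433; wedge = 135.5669 − 42.1338 = 93.4331.
Welfare loss = ½ × 143.7433 × 93.4331 = 6715.19.

6715.19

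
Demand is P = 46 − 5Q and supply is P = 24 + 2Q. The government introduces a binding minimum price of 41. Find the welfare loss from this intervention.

Competitive equilibrium: 46 − 5Q = 24 + 2Q → Q* = 3.1429, P* = 30.2857.
At the floor P = 41, quantity demanded = (46 − 41)/5 = 1.
Sellers' marginal cost at Q' = 1: 24 + 2·1 = 26.
ΔQ = 3.1429 − 1 = 2.1429; wedge = 41 − 26 = 15.
DWL = ½ × 2.1429 × 15 = 16.07.

16.07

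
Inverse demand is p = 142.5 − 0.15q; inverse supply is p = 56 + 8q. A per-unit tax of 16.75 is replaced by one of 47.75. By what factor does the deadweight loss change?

8.127

Competitive equilibrium: 142.5 − 0.15q = 56 + 8q → q* = 10.6135, p* = 140.908.
For a per-unit tax t: Δq = t/8.15, so DWL = ½·t·(t/8.15) = t²/16.3.
At t = 16.75: DWL = 17.212. At t = 47.75: DWL = 139.881.
Ratio = (47.75/16.75)² = 8.127.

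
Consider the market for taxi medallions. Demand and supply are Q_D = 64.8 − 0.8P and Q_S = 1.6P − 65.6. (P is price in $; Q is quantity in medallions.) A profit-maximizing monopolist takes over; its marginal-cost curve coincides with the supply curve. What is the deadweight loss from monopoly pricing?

$68.27

In inverse form: demand P = 81 − 1.25Q, supply P = 41 + 0.625Q.
Competitive equilibrium: 81 − 1.25Q = 41 + 0.625Q → Q* = 21.3333, P* = 54.3333.
Marginal revenue: MR = 81 − 2.5Q. Set MR = MC: 81 − 2.5Q = 41 + 0.625Q → Q_m = 12.8.
Price P_m = 81 − 1.25·12.8 = 65; MC(Q_m) = 41 + 0.625·12.8 = 49.
Competitive Q* = 21.3333, so ΔQ = 8.5333; wedge = 65 − 49 = 16.
The triangle = ½ × 8.5333 × 16 = $68.27.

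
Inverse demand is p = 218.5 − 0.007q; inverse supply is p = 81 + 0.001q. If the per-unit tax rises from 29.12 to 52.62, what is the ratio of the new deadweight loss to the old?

3.265

Competitive equilibrium: 218.5 − 0.007q = 81 + 0.001q → q* = 17187.5, p* = 98.1875.
For a per-unit tax t: Δq = t/0.008, so DWL = ½·t·(t/0.008) = t²/0.016.
At t = 29.12: DWL = 52998.4. At t = 52.62: DWL = 173054.025.
Ratio = (52.62/29.12)² = 3.265.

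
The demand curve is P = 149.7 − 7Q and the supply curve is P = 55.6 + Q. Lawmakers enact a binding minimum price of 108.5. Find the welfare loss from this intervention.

Competitive equilibrium: 149.7 − 7Q = 55.6 + Q → Q* = 11.7625, P* = 67.3625.
At the floor P = 108.5, quantity demanded = (149.7 − 108.5)/7 = 5.8857.
Sellers' marginal cost at Q' = 5.8857: 55.6 + 1·5.8857 = 61.4857.
ΔQ = 11.7625 − 5.8857 = 5.8768; wedge = 108.5 − 61.4857 = 47.0143.
Deadweight loss = ½ × 5.8768 × 47.0143 = 138.15.

138.15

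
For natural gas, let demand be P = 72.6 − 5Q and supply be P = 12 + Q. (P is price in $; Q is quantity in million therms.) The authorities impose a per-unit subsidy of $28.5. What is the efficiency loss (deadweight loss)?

$67.69 million

Competitive equilibrium: 72.6 − 5Q = 12 + Q → Q* = 10.1, P* = 22.1.
The subsidy lowers effective supply by 28.5: P = Q − 16.5.
New quantity: 72.6 − 5Q = Q − 16.5 → Q' = 14.85.
Overproduction ΔQ = 14.85 − 10.1 = 4.75; wedge = subsidy = 28.5.
Welfare loss = ½ × 4.75 × 28.5 = $67.69 million.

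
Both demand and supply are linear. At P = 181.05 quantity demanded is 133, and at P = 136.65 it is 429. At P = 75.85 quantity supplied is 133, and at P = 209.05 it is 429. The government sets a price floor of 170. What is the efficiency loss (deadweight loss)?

Demand slope = (136.65 − 181.05)/(429 − 133) = −0.15, so P = 201 − 0.15Q.
Supply slope = (209.05 − 75.85)/(429 − 133) = 0.45, so P = 16 + 0.45Q.
Competitive equilibrium: 201 − 0.15Q = 16 + 0.45Q → Q* = 308.3333, P* = 154.75.
At the floor P = 170, quantity demanded = (201 − 170)/0.15 = 206.6667.
Sellers' marginal cost at Q' = 206.6667: 16 + 0.45·206.6667 = 109.
ΔQ = 308.3333 − 206.6667 = 101.6666; wedge = 170 − 109 = 61.
Deadweight loss = ½ × 101.6666 × 61 = 3100.83.

3100.83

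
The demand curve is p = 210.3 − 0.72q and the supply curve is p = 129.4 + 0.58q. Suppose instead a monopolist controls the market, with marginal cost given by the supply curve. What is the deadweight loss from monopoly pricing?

319.81

Competitive equilibrium: 210.3 − 0.72q = 129.4 + 0.58q → q* = 62.2308, p* = 165.4938.
Marginal revenue: MR = 210.3 − 1.44q. Set MR = MC: 210.3 − 1.44q = 129.4 + 0.58q → q_m = 40.0495.
Price p_m = 210.3 − 0.72·40.0495 = 181.4644; MC(q_m) = 129.4 + 0.58·40.0495 = 152.6287.
Competitive q* = 62.2308, so Δq = 22.1813; wedge = 181.4644 − 152.6287 = 28.8357.
DWL = ½ × 22.1813 × 28.8357 = 319.81.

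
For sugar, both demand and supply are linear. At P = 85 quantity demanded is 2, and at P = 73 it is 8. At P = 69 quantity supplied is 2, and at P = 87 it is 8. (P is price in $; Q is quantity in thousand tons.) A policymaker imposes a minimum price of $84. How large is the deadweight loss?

$18.225 thousand

Demand slope = (73 − 85)/(8 − 2) = −2, so P = 89 − 2Q.
Supply slope = (87 − 69)/(8 − 2) = 3, so P = 63 + 3Q.
Competitive equilibrium: 89 − 2Q = 63 + 3Q → Q* = 5.2, P* = 78.6.
At the floor P = 84, quantity demanded = (89 − 84)/2 = 2.5.
Sellers' marginal cost at Q' = 2.5: 63 + 3·2.5 = 70.5.
ΔQ = 5.2 − 2.5 = 2.7; wedge = 84 − 70.5 = 13.5.
Welfare loss = ½ × 2.7 × 13.5 = $18.225 thousand.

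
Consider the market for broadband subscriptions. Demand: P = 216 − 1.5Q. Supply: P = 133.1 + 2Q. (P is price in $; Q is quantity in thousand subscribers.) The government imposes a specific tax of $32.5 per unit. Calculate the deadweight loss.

$150.89 thousand

Competitive equilibrium: 216 − 1.5Q = 133.1 + 2Q → Q* = 23.6857, P* = 180.4714.
With the tax, the buyer price exceeds the seller price by 32.5: (216 − 1.5Q) − (133.1 + 2Q) = 32.5 → Q' = 14.4.
ΔQ = 23.6857 − 14.4 = 9.2857; the wedge equals the tax, 32.5.
Welfare loss = ½ × 9.2857 × 32.5 = $150.89 thousand.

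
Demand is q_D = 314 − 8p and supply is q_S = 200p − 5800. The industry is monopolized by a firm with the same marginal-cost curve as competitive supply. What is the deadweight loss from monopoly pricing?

97.10

In inverse form: demand p = 39.25 − 0.125q, supply p = 29 + 0.005q.
Competitive equilibrium: 39.25 − 0.125q = 29 + 0.005q → q* = 78.8462, p* = 29.3942.
Marginal revenue: MR = 39.25 − 0.25q. Set MR = MC: 39.25 − 0.25q = 29 + 0.005q → q_m = 40.1961.
Price p_m = 39.25 − 0.125·40.1961 = 34.2255; MC(q_m) = 29 + 0.005·40.1961 = 29.201.
Competitive q* = 78.8462, so Δq = 38.6501; wedge = 34.2255 − 29.201 = 5.0245.
Deadweight loss = ½ × 38.6501 × 5.0245 = 97.10.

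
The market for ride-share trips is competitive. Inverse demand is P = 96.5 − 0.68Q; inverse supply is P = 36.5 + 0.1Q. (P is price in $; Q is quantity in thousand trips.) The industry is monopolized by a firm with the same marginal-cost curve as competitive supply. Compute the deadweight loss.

$500.60 thousand

Competitive equilibrium: 96.5 − 0.68Q = 36.5 + 0.1Q → Q* = 76.9231, P* = 44.1923.
Marginal revenue: MR = 96.5 − 1.36Q. Set MR = MC: 96.5 − 1.36Q = 36.5 + 0.1Q → Q_m = 41.0959.
Price P_m = 96.5 − 0.68·41.0959 = 68.5548; MC(Q_m) = 36.5 + 0.1·41.0959 = 40.6096.
Competitive Q* = 76.9231, so ΔQ = 35.8272; wedge = 68.5548 − 40.6096 = 27.9452.
The triangle = ½ × 35.8272 × 27.9452 = $500.60 thousand.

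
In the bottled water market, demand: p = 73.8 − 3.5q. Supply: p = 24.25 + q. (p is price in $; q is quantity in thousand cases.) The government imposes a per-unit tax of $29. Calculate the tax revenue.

$132.43 thousand

Competitive equilibrium: 73.8 − 3.5q = 24.25 + q → q* = 11.0111, p* = 35.2611.
With the tax, the buyer price exceeds the seller price by 29: (73.8 − 3.5q) − (24.25 + q) = 29 → q' = 4.5667.
Tax revenue = 29 × 4.5667 = $132.43 thousand.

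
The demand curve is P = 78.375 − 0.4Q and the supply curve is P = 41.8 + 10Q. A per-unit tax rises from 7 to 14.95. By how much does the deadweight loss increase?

Competitive equilibrium: 78.375 − 0.4Q = 41.8 + 10Q → Q* = 3.5168, P* = 76.9683.
For a per-unit tax t: ΔQ = t/10.4, so DWL = ½·t·(t/10.4) = t²/20.8.
At t = 7: DWL = 2.356. At t = 14.95: DWL = 10.745.
Increase = 10.745 − 2.356 = 8.39.

8.39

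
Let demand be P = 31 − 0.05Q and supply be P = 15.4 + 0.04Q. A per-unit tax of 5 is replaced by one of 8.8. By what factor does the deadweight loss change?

Competitive equilibrium: 31 − 0.05Q = 15.4 + 0.04Q → Q* = 173.3333, P* = 22.3333.
For a per-unit tax t: ΔQ = t/0.09, so DWL = ½·t·(t/0.09) = t²/0.18.
At t = 5: DWL = 138.889. At t = 8.8: DWL = 430.222.
Ratio = (8.8/5)² = 3.0976.

3.0976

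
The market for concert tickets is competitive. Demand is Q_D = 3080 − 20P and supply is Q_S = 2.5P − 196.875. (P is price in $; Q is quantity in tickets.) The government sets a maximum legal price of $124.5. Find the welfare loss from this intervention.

In inverse form: demand P = 154 − 0.05Q, supply P = 78.75 + 0.4Q.
Competitive equilibrium: 154 − 0.05Q = 78.75 + 0.4Q → Q* = 167.2222, P* = 145.6389.
At the ceiling P = 124.5, quantity supplied = (124.5 − 78.75)/0.4 = 114.375.
Willingness to pay at Q' = 114.375: 154 − 0.05·114.375 = 148.2813.
ΔQ = 167.2222 − 114.375 = 52.8472; wedge = 148.2813 − 124.5 = 23.7813.
Deadweight loss = ½ × 52.8472 × 23.7813 = $628.39.

$628.39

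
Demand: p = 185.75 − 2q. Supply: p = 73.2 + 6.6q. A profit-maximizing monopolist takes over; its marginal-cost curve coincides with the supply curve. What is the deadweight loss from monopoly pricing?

Competitive equilibrium: 185.75 − 2q = 73.2 + 6.6q → q* = 13.0872, p* = 159.5756.
Marginal revenue: MR = 185.75 − 4q. Set MR = MC: 185.75 − 4q = 73.2 + 6.6q → q_m = 10.6179.
Price p_m = 185.75 − 2·10.6179 = 164.5142; MC(q_m) = 73.2 + 6.6·10.6179 = 143.2781.
Competitive q* = 13.0872, so Δq = 2.4693; wedge = 164.5142 − 143.2781 = 21.2361.
The triangle = ½ × 2.4693 × 21.2361 = 26.22.

26.22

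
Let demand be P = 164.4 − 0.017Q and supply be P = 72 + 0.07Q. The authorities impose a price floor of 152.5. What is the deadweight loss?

Competitive equilibrium: 164.4 − 0.017Q = 72 + 0.07Q → Q* = 1062.069, P* = 146.3448.
At the floor P = 152.5, quantity demanded = (164.4 − 152.5)/0.017 = 700.
Sellers' marginal cost at Q' = 700: 72 + 0.07·700 = 121.
ΔQ = 1062.069 − 700 = 362.069; wedge = 152.5 − 121 = 31.5.
The triangle = ½ × 362.069 × 31.5 = 5702.59.

5702.59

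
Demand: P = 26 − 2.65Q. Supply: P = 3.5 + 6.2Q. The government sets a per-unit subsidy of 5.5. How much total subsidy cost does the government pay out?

Competitive equilibrium: 26 − 2.65Q = 3.5 + 6.2Q → Q* = 2.5424, P* = 19.2627.
The subsidy lowers effective supply by 5.5: P = 6.2Q − 2.
New quantity: 26 − 2.65Q = 6.2Q − 2 → Q' = 3.1638.
Total subsidy cost = 5.5 × 3.1638 = 17.40.

17.40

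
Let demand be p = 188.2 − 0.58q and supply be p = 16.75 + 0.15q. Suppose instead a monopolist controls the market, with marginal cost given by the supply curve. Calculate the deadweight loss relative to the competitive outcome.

Competitive equilibrium: 188.2 − 0.58q = 16.75 + 0.15q → q* = 234.863, p* = 51.9795.
Marginal revenue: MR = 188.2 − 1.16q. Set MR = MC: 188.2 − 1.16q = 16.75 + 0.15q → q_m = 130.8779.
Price p_m = 188.2 − 0.58·130.8779 = 112.2908; MC(q_m) = 16.75 + 0.15·130.8779 = 36.3817.
Competitive q* = 234.863, so Δq = 103.9851; wedge = 112.2908 − 36.3817 = 75.9091.
DWL = ½ × 103.9851 × 75.9091 = 3946.71.

3946.71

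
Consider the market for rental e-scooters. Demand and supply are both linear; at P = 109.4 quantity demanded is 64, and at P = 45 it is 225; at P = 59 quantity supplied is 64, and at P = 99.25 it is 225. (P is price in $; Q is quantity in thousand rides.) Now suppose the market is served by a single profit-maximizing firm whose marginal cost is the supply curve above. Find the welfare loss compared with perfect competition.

Demand slope = (45 − 109.4)/(225 − 64) = −0.4, so P = 135 − 0.4Q.
Supply slope = (99.25 − 59)/(225 − 64) = 0.25, so P = 43 + 0.25Q.
Competitive equilibrium: 135 − 0.4Q = 43 + 0.25Q → Q* = 141.5385, P* = 78.3846.
Marginal revenue: MR = 135 − 0.8Q. Set MR = MC: 135 − 0.8Q = 43 + 0.25Q → Q_m = 87.619.
Price P_m = 135 − 0.4·87.619 = 99.9524; MC(Q_m) = 43 + 0.25·87.619 = 64.9048.
Competitive Q* = 141.5385, so ΔQ = 53.9195; wedge = 99.9524 − 64.9048 = 35.0476.
Welfare loss = ½ × 53.9195 × 35.0476 = $944.87 thousand.

$944.87 thousand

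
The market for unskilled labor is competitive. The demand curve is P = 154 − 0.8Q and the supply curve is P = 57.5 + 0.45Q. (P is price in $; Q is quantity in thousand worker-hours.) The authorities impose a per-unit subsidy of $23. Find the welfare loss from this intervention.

$211.60 thousand

Competitive equilibrium: 154 − 0.8Q = 57.5 + 0.45Q → Q* = 77.2, P* = 92.24.
The subsidy lowers effective supply by 23: P = 34.5 + 0.45Q.
New quantity: 154 − 0.8Q = 34.5 + 0.45Q → Q' = 95.6.
Overproduction ΔQ = 95.6 − 77.2 = 18.4; wedge = subsidy = 23.
Welfare loss = ½ × 18.4 × 23 = $211.60 thousand.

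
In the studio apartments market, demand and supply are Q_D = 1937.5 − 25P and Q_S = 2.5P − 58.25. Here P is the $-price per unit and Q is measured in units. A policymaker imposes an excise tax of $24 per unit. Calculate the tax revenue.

In inverse form: demand P = 77.5 − 0.04Q, supply P = 23.3 + 0.4Q.
Competitive equilibrium: 77.5 − 0.04Q = 23.3 + 0.4Q → Q* = 123.1818, P* = 72.5727.
With the tax, the buyer price exceeds the seller price by 24: (77.5 − 0.04Q) − (23.3 + 0.4Q) = 24 → Q' = 68.6364.
Tax revenue = 24 × 68.6364 = $1647.27.

$1647.27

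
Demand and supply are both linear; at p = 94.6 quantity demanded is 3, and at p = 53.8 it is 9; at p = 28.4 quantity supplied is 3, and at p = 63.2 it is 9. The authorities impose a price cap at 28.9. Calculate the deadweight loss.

Demand slope = (53.8 − 94.6)/(9 − 3) = −6.8, so p = 115 − 6.8q.
Supply slope = (63.2 − 28.4)/(9 − 3) = 5.8, so p = 11 + 5.8q.
Competitive equilibrium: 115 − 6.8q = 11 + 5.8q → q* = 8.254, p* = 58.873.
At the ceiling p = 28.9, quantity supplied = (28.9 − 11)/5.8 = 3.0862.
Willingness to pay at q' = 3.0862: 115 − 6.8·3.0862 = 94.0138.
Δq = 8.254 − 3.0862 = 5.1678; wedge = 94.0138 − 28.9 = 65.1138.
The triangle = ½ × 5.1678 × 65.1138 = 168.25.

168.25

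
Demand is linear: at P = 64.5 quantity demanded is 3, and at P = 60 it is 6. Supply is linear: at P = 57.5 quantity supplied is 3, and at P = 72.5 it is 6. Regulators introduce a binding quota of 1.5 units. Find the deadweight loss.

21.58

Demand slope = (60 − 64.5)/(6 − 3) = −1.5, so P = 69 − 1.5Q.
Supply slope = (72.5 − 57.5)/(6 − 3) = 5, so P = 42.5 + 5Q.
Competitive equilibrium: 69 − 1.5Q = 42.5 + 5Q → Q* = 4.0769, P* = 62.8846.
At Q = 1.5: demand price = 69 − 1.5·1.5 = 66.75; supply price = 42.5 + 5·1.5 = 50.
ΔQ = 4.0769 − 1.5 = 2.5769; wedge = 66.75 − 50 = 16.75.
Deadweight loss = ½ × 2.5769 × 16.75 = 21.58.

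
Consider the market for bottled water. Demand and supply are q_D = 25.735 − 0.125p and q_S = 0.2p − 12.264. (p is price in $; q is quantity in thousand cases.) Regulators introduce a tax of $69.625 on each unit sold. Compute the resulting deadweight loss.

In inverse form: demand p = 205.88 − 8q, supply p = 61.32 + 5q.
Competitive equilibrium: 205.88 − 8q = 61.32 + 5q → q* = 11.12, p* = 116.92.
With the tax, the buyer price exceeds the seller price by 69.625: (205.88 − 8q) − (61.32 + 5q) = 69.625 → q' = 5.7642.
Δq = 11.12 − 5.7642 = 5.3558; the wedge equals the tax, 69.625.
Welfare loss = ½ × 5.3558 × 69.625 = $186.45 thousand.

$186.45 thousand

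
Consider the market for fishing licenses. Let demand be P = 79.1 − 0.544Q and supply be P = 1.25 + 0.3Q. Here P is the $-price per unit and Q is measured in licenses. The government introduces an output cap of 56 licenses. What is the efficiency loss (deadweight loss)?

$554.21

Competitive equilibrium: 79.1 − 0.544Q = 1.25 + 0.3Q → Q* = 92.2393, P* = 28.9218.
At Q = 56: demand price = 79.1 − 0.544·56 = 48.636; supply price = 1.25 + 0.3·56 = 18.05.
ΔQ = 92.2393 − 56 = 36.2393; wedge = 48.636 − 18.05 = 30.586.
Welfare loss = ½ × 36.2393 × 30.586 = $554.21.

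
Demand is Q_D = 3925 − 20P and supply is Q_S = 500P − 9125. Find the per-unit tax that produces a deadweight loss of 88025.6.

95.68

In inverse form: demand P = 196.25 − 0.05Q, supply P = 18.25 + 0.002Q.
Competitive equilibrium: 196.25 − 0.05Q = 18.25 + 0.002Q → Q* = 3423.0769, P* = 25.0962.
A tax t gives ΔQ = t/0.052 and wedge t, so DWL = t²/0.104.
t²/0.104 = 88025.6 → t² = 9154.6624 → t = 95.68.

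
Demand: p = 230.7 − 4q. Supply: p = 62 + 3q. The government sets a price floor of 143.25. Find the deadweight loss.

17.52

Competitive equilibrium: 230.7 − 4q = 62 + 3q → q* = 24.1, p* = 134.3.
At the floor p = 143.25, quantity demanded = (230.7 − 143.25)/4 = 21.8625.
Sellers' marginal cost at q' = 21.8625: 62 + 3·21.8625 = 127.5875.
Δq = 24.1 − 21.8625 = 2.2375; wedge = 143.25 − 127.5875 = 15.6625.
DWL = ½ × 2.2375 × 15.6625 = 17.52.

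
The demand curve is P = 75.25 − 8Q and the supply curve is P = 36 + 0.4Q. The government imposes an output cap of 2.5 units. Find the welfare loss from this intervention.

Competitive equilibrium: 75.25 − 8Q = 36 + 0.4Q → Q* = 4.67262, P* = 37.86905.
At Q = 2.5: demand price = 75.25 − 8·2.5 = 55.25; supply price = 36 + 0.4·2.5 = 37.
ΔQ = 4.67262 − 2.5 = 2.17262; wedge = 55.25 − 37 = 18.25.
Welfare loss = ½ × 2.17262 × 18.25 = 19.83.

19.83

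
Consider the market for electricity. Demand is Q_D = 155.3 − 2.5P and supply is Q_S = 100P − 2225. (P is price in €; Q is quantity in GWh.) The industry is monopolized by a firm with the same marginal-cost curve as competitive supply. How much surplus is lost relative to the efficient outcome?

In inverse form: demand P = 62.12 − 0.4Q, supply P = 22.25 + 0.01Q.
Competitive equilibrium: 62.12 − 0.4Q = 22.25 + 0.01Q → Q* = 97.2439, P* = 23.2224.
Marginal revenue: MR = 62.12 − 0.8Q. Set MR = MC: 62.12 − 0.8Q = 22.25 + 0.01Q → Q_m = 49.2222.
Price P_m = 62.12 − 0.4·49.2222 = 42.4311; MC(Q_m) = 22.25 + 0.01·49.2222 = 22.7422.
Competitive Q* = 97.2439, so ΔQ = 48.0217; wedge = 42.4311 − 22.7422 = 19.6889.
Deadweight loss = ½ × 48.0217 × 19.6889 = €472.75.

€472.75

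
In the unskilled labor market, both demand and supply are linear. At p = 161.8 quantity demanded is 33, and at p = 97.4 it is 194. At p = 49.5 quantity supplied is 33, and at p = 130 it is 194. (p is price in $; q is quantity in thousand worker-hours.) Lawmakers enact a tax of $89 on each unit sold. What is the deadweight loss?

$4400.56 thousand

Demand slope = (97.4 − 161.8)/(194 − 33) = −0.4, so p = 175 − 0.4q.
Supply slope = (130 − 49.5)/(194 − 33) = 0.5, so p = 33 + 0.5q.
Competitive equilibrium: 175 − 0.4q = 33 + 0.5q → q* = 157.7778, p* = 111.8889.
With the tax, the buyer price exceeds the seller price by 89: (175 − 0.4q) − (33 + 0.5q) = 89 → q' = 58.8889.
Δq = 157.7778 − 58.8889 = 98.8889; the wedge equals the tax, 89.
DWL = ½ × 98.8889 × 89 = $4400.56 thousand.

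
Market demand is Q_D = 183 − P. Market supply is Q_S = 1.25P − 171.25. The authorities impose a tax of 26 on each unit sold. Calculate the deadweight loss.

In inverse form: demand P = 183 − Q, supply P = 137 + 0.8Q.
Competitive equilibrium: 183 − Q = 137 + 0.8Q → Q* = 25.5556, P* = 157.4444.
With the tax, the buyer price exceeds the seller price by 26: (183 − Q) − (137 + 0.8Q) = 26 → Q' = 11.1111.
ΔQ = 25.5556 − 11.1111 = 14.4445; the wedge equals the tax, 26.
Welfare loss = ½ × 14.4445 × 26 = 187.78.

187.78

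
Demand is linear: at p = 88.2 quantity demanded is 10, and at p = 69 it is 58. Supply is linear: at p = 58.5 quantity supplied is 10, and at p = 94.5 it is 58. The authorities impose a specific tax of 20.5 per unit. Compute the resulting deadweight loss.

182.72

Demand slope = (69 − 88.2)/(58 − 10) = −0.4, so p = 92.2 − 0.4q.
Supply slope = (94.5 − 58.5)/(58 − 10) = 0.75, so p = 51 + 0.75q.
Competitive equilibrium: 92.2 − 0.4q = 51 + 0.75q → q* = 35.8261, p* = 77.8696.
With the tax, the buyer price exceeds the seller price by 20.5: (92.2 − 0.4q) − (51 + 0.75q) = 20.5 → q' = 18.
Δq = 35.8261 − 18 = 17.8261; the wedge equals the tax, 20.5.
Deadweight loss = ½ × 17.8261 × 20.5 = 182.72.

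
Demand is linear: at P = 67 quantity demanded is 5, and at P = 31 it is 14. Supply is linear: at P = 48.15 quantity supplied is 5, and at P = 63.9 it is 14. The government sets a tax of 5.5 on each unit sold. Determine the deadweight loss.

Demand slope = (31 − 67)/(14 − 5) = −4, so P = 87 − 4Q.
Supply slope = (63.9 − 48.15)/(14 − 5) = 1.75, so P = 39.4 + 1.75Q.
Competitive equilibrium: 87 − 4Q = 39.4 + 1.75Q → Q* = 8.2783, P* = 53.887.
With the tax, the buyer price exceeds the seller price by 5.5: (87 − 4Q) − (39.4 + 1.75Q) = 5.5 → Q' = 7.3217.
ΔQ = 8.2783 − 7.3217 = 0.9566; the wedge equals the tax, 5.5.
Deadweight loss = ½ × 0.9566 × 5.5 = 2.63.

2.63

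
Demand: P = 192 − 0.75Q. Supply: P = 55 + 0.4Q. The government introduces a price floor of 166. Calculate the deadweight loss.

Competitive equilibrium: 192 − 0.75Q = 55 + 0.4Q → Q* = 119.1304, P* = 102.6522.
At the floor P = 166, quantity demanded = (192 − 166)/0.75 = 34.6667.
Sellers' marginal cost at Q' = 34.6667: 55 + 0.4·34.6667 = 68.8667.
ΔQ = 119.1304 − 34.6667 = 84.4637; wedge = 166 − 68.8667 = 97.1333.
DWL = ½ × 84.4637 × 97.1333 = 4102.12.

4102.12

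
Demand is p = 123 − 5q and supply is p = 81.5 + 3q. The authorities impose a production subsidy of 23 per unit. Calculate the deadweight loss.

33.06

Competitive equilibrium: 123 − 5q = 81.5 + 3q → q* = 5.1875, p* = 97.0625.
The subsidy lowers effective supply by 23: p = 58.5 + 3q.
New quantity: 123 − 5q = 58.5 + 3q → q' = 8.0625.
Overproduction Δq = 8.0625 − 5.1875 = 2.875; wedge = subsidy = 23.
Welfare loss = ½ × 2.875 × 23 = 33.06.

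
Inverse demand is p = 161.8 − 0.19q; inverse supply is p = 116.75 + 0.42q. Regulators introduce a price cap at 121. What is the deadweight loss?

1238.89

Competitive equilibrium: 161.8 − 0.19q = 116.75 + 0.42q → q* = 73.85246, p* = 147.76803.
At the ceiling p = 121, quantity supplied = (121 − 116.75)/0.42 = 10.11905.
Willingness to pay at q' = 10.11905: 161.8 − 0.19·10.11905 = 159.87738.
Δq = 73.85246 − 10.11905 = 63.73341; wedge = 159.87738 − 121 = 38.87738.
Deadweight loss = ½ × 63.73341 × 38.87738 = 1238.89.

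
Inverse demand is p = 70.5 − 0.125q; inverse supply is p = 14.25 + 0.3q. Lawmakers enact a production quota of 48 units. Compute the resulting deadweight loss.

Competitive equilibrium: 70.5 − 0.125q = 14.25 + 0.3q → q* = 132.3529, p* = 53.9559.
At q = 48: demand price = 70.5 − 0.125·48 = 64.5; supply price = 14.25 + 0.3·48 = 28.65.
Δq = 132.3529 − 48 = 84.3529; wedge = 64.5 − 28.65 = 35.85.
Welfare loss = ½ × 84.3529 × 35.85 = 1512.03.

1512.03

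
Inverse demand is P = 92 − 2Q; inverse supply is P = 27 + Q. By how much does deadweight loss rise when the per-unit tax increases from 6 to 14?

26.67

Competitive equilibrium: 92 − 2Q = 27 + Q → Q* = 21.6667, P* = 48.6667.
For a per-unit tax t: ΔQ = t/3, so DWL = ½·t·(t/3) = t²/6.
At t = 6: DWL = 6. At t = 14: DWL = 32.667.
Increase = 32.667 − 6 = 26.67.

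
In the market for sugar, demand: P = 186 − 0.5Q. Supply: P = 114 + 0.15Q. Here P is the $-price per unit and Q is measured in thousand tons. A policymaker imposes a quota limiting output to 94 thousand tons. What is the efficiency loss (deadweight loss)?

Competitive equilibrium: 186 − 0.5Q = 114 + 0.15Q → Q* = 110.7692, P* = 130.6154.
At Q = 94: demand price = 186 − 0.5·94 = 139; supply price = 114 + 0.15·94 = 128.1.
ΔQ = 110.7692 − 94 = 16.7692; wedge = 139 − 128.1 = 10.9.
Welfare loss = ½ × 16.7692 × 10.9 = $91.39 thousand.

$91.39 thousand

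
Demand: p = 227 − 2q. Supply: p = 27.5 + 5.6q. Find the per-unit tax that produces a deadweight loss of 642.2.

98.8

Competitive equilibrium: 227 − 2q = 27.5 + 5.6q → q* = 26.25, p* = 174.5.
A tax t gives Δq = t/7.6 and wedge t, so DWL = t²/15.2.
t²/15.2 = 642.2 → t² = 9761.44 → t = 98.8.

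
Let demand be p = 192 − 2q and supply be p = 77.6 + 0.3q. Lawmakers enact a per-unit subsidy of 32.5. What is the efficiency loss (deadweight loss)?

229.62

Competitive equilibrium: 192 − 2q = 77.6 + 0.3q → q* = 49.7391, p* = 92.5217.
The subsidy lowers effective supply by 32.5: p = 45.1 + 0.3q.
New quantity: 192 − 2q = 45.1 + 0.3q → q' = 63.8696.
Overproduction Δq = 63.8696 − 49.7391 = 14.1305; wedge = subsidy = 32.5.
DWL = ½ × 14.1305 × 32.5 = 229.62.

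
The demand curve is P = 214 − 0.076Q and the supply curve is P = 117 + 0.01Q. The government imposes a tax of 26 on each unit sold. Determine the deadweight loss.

Competitive equilibrium: 214 − 0.076Q = 117 + 0.01Q → Q* = 1127.907, P* = 128.2791.
With the tax, the buyer price exceeds the seller price by 26: (214 − 0.076Q) − (117 + 0.01Q) = 26 → Q' = 825.5814.
ΔQ = 1127.907 − 825.5814 = 302.3256; the wedge equals the tax, 26.
The triangle = ½ × 302.3256 × 26 = 3930.23.

3930.23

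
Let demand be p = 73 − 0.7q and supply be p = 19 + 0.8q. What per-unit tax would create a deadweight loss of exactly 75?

Competitive equilibrium: 73 − 0.7q = 19 + 0.8q → q* = 36, p* = 47.8.
A tax t gives Δq = t/1.5 and wedge t, so DWL = t²/3.
t²/3 = 75 → t² = 225 → t = 15.

15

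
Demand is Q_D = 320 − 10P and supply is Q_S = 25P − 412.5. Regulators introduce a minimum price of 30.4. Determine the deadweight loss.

627.96

In inverse form: demand P = 32 − 0.1Q, supply P = 16.5 + 0.04Q.
Competitive equilibrium: 32 − 0.1Q = 16.5 + 0.04Q → Q* = 110.7143, P* = 20.9286.
At the floor P = 30.4, quantity demanded = (32 − 30.4)/0.1 = 16.
Sellers' marginal cost at Q' = 16: 16.5 + 0.04·16 = 17.14.
ΔQ = 110.7143 − 16 = 94.7143; wedge = 30.4 − 17.14 = 13.26.
Welfare loss = ½ × 94.7143 × 13.26 = 627.96.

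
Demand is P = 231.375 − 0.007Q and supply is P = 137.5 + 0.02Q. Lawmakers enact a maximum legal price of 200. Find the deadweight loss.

1671.30

Competitive equilibrium: 231.375 − 0.007Q = 137.5 + 0.02Q → Q* = 3476.8519, P* = 207.037.
At the ceiling P = 200, quantity supplied = (200 − 137.5)/0.02 = 3125.
Willingness to pay at Q' = 3125: 231.375 − 0.007·3125 = 209.5.
ΔQ = 3476.8519 − 3125 = 351.8519; wedge = 209.5 − 200 = 9.5.
Deadweight loss = ½ × 351.8519 × 9.5 = 1671.30.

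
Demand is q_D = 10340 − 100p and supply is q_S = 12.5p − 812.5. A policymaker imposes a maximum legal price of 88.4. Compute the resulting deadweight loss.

In inverse form: demand p = 103.4 − 0.01q, supply p = 65 + 0.08q.
Competitive equilibrium: 103.4 − 0.01q = 65 + 0.08q → q* = 426.6667, p* = 99.1333.
At the ceiling p = 88.4, quantity supplied = (88.4 − 65)/0.08 = 292.5.
Willingness to pay at q' = 292.5: 103.4 − 0.01·292.5 = 100.475.
Δq = 426.6667 − 292.5 = 134.1667; wedge = 100.475 − 88.4 = 12.075.
DWL = ½ × 134.1667 × 12.075 = 810.03.

810.03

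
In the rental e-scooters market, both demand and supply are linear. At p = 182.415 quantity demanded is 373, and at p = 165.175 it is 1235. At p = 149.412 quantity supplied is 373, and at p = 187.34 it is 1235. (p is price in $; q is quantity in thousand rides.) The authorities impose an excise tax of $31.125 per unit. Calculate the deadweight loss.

$7568.48 thousand

Demand slope = (165.175 − 182.415)/(1235 − 373) = −0.02, so p = 189.875 − 0.02q.
Supply slope = (187.34 − 149.412)/(1235 − 373) = 0.044, so p = 133 + 0.044q.
Competitive equilibrium: 189.875 − 0.02q = 133 + 0.044q → q* = 888.6719, p* = 172.1016.
With the tax, the buyer price exceeds the seller price by 31.125: (189.875 − 0.02q) − (133 + 0.044q) = 31.125 → q' = 402.3438.
Δq = 888.6719 − 402.3438 = 486.3281; the wedge equals the tax, 31.125.
The triangle = ½ × 486.3281 × 31.125 = $7568.48 thousand.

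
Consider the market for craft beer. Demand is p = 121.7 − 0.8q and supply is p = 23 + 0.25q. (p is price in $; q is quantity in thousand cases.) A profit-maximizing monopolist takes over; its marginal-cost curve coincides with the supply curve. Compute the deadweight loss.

$867.46 thousand

Competitive equilibrium: 121.7 − 0.8q = 23 + 0.25q → q* = 94, p* = 46.5.
Marginal revenue: MR = 121.7 − 1.6q. Set MR = MC: 121.7 − 1.6q = 23 + 0.25q → q_m = 53.3514.
Price p_m = 121.7 − 0.8·53.3514 = 79.0189; MC(q_m) = 23 + 0.25·53.3514 = 36.3379.
Competitive q* = 94, so Δq = 40.6486; wedge = 79.0189 − 36.3379 = 42.681.
Welfare loss = ½ × 40.6486 × 42.681 = $867.46 thousand.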